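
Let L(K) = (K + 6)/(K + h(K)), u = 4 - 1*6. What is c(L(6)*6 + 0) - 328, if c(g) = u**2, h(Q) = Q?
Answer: -324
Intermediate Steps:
u = -2 (u = 4 - 6 = -2)
L(K) = (6 + K)/(2*K) (L(K) = (K + 6)/(K + K) = (6 + K)/((2*K)) = (6 + K)*(1/(2*K)) = (6 + K)/(2*K))
c(g) = 4 (c(g) = (-2)**2 = 4)
c(L(6)*6 + 0) - 328 = 4 - 328 = -324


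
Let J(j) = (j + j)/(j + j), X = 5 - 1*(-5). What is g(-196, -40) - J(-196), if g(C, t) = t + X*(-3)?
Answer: -71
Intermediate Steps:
X = 10 (X = 5 + 5 = 10)
g(C, t) = -30 + t (g(C, t) = t + 10*(-3) = t - 30 = -30 + t)
J(j) = 1 (J(j) = (2*j)/((2*j)) = (2*j)*(1/(2*j)) = 1)
g(-196, -40) - J(-196) = (-30 - 40) - 1*1 = -70 - 1 = -71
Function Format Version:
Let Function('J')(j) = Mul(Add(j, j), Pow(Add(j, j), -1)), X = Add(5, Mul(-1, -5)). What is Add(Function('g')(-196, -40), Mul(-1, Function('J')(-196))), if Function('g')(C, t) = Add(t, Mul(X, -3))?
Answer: -71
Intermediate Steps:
X = 10 (X = Add(5, 5) = 10)
Function('g')(C, t) = Add(-30, t) (Function('g')(C, t) = Add(t, Mul(10, -3)) = Add(t, -30) = Add(-30, t))
Function('J')(j) = 1 (Function('J')(j) = Mul(Mul(2, j), Pow(Mul(2, j), -1)) = Mul(Mul(2, j), Mul(Rational(1, 2), Pow(j, -1))) = 1)
Add(Function('g')(-196, -40), Mul(-1, Function('J')(-196))) = Add(Add(-30, -40), Mul(-1, 1)) = Add(-70, -1) = -71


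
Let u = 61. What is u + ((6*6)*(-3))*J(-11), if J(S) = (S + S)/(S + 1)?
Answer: -883/5 ≈ -176.60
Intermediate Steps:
J(S) = 2*S/(1 + S) (J(S) = (2*S)/(1 + S) = 2*S/(1 + S))
u + ((6*6)*(-3))*J(-11) = 61 + ((6*6)*(-3))*(2*(-11)/(1 - 11)) = 61 + (36*(-3))*(2*(-11)/(-10)) = 61 - 216*(-11)*(-1)/10 = 61 - 108*11/5 = 61 - 1188/5 = -883/5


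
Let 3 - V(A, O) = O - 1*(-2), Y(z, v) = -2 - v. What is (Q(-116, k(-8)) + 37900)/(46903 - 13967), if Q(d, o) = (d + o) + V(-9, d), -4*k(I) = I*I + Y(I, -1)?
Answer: 151541/131744 ≈ 1.1503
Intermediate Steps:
V(A, O) = 1 - O (V(A, O) = 3 - (O - 1*(-2)) = 3 - (O + 2) = 3 - (2 + O) = 3 + (-2 - O) = 1 - O)
k(I) = 1/4 - I**2/4 (k(I) = -(I*I + (-2 - 1*(-1)))/4 = -(I**2 + (-2 + 1))/4 = -(I**2 - 1)/4 = -(-1 + I**2)/4 = 1/4 - I**2/4)
Q(d, o) = 1 + o (Q(d, o) = (d + o) + (1 - d) = 1 + o)
(Q(-116, k(-8)) + 37900)/(46903 - 13967) = ((1 + (1/4 - 1/4*(-8)**2)) + 37900)/(46903 - 13967) = ((1 + (1/4 - 1/4*64)) + 37900)/32936 = ((1 + (1/4 - 16)) + 37900)*(1/32936) = ((1 - 63/4) + 37900)*(1/32936) = (-59/4 + 37900)*(1/32936) = (151541/4)*(1/32936) = 151541/131744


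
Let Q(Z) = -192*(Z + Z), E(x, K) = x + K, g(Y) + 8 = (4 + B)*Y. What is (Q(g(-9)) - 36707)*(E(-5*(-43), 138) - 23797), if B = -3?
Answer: 707516476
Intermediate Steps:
g(Y) = -8 + Y (g(Y) = -8 + (4 - 3)*Y = -8 + 1*Y = -8 + Y)
E(x, K) = K + x
Q(Z) = -384*Z
(Q(g(-9)) - 36707)*(E(-5*(-43), 138) - 23797) = (-384*(-8 - 9) - 36707)*((138 - 5*(-43)) - 23797) = (-384*(-17) - 36707)*((138 + 215) - 23797) = (6528 - 36707)*(353 - 23797) = -30179*(-23444) = 707516476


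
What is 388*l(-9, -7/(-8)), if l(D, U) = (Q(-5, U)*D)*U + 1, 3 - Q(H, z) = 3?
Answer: 388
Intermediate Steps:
Q(H, z) = 0 (Q(H, z) = 3 - 1*3 = 3 - 3 = 0)
l(D, U) = 1 (l(D, U) = (0*D)*U + 1 = 0*U + 1 = 0 + 1 = 1)
388*l(-9, -7/(-8)) = 388*1 = 388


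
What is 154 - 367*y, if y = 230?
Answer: -84256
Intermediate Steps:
154 - 367*y = 154 - 367*230 = 154 - 84410 = -84256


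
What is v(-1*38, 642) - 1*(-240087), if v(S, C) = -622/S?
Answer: 4561964/19 ≈ 2.4010e+5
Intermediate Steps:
v(-1*38, 642) - 1*(-240087) = -622/((-1*38)) - 1*(-240087) = -622/(-38) + 240087 = -622*(-1/38) + 240087 = 311/19 + 240087 = 4561964/19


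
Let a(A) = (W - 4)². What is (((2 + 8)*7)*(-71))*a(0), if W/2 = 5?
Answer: -178920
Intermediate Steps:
W = 10 (W = 2*5 = 10)
a(A) = 36 (a(A) = (10 - 4)² = 6² = 36)
(((2 + 8)*7)*(-71))*a(0) = (((2 + 8)*7)*(-71))*36 = ((10*7)*(-71))*36 = (70*(-71))*36 = -4970*36 = -178920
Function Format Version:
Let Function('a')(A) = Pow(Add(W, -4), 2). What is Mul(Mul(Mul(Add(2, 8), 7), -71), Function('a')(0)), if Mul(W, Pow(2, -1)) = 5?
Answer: -178920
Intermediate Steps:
W = 10 (W = Mul(2, 5) = 10)
Function('a')(A) = 36 (Function('a')(A) = Pow(Add(10, -4), 2) = Pow(6, 2) = 36)
Mul(Mul(Mul(Add(2, 8), 7), -71), Function('a')(0)) = Mul(Mul(Mul(Add(2, 8), 7), -71), 36) = Mul(Mul(Mul(10, 7), -71), 36) = Mul(Mul(70, -71), 36) = Mul(-4970, 36) = -178920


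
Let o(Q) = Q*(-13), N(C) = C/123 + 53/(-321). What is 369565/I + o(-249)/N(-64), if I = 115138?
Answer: -1633931102267/346219966 ≈ -4719.3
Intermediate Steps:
N(C) = -53/321 + C/123 (N(C) = C*(1/123) + 53*(-1/321) = C/123 - 53/321 = -53/321 + C/123)
o(Q) = -13*Q
369565/I + o(-249)/N(-64) = 369565/115138 + (-13*(-249))/(-53/321 + (1/123)*(-64)) = 369565*(1/115138) + 3237/(-53/321 - 64/123) = 369565/115138 + 3237/(-3007/4387) = 369565/115138 + 3237*(-4387/3007) = 369565/115138 - 14200719/3007 = -1633931102267/346219966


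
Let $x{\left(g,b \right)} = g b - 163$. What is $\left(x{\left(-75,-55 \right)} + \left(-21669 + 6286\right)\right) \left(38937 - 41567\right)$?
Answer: $30037230$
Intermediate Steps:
$x{\left(g,b \right)} = -163 + b g$ ($x{\left(g,b \right)} = b g - 163 = -163 + b g$)
$\left(x{\left(-75,-55 \right)} + \left(-21669 + 6286\right)\right) \left(38937 - 41567\right) = \left(\left(-163 - -4125\right) + \left(-21669 + 6286\right)\right) \left(38937 - 41567\right) = \left(\left(-163 + 4125\right) - 15383\right) \left(-2630\right) = \left(3962 - 15383\right) \left(-2630\right) = \left(-11421\right) \left(-2630\right) = 30037230$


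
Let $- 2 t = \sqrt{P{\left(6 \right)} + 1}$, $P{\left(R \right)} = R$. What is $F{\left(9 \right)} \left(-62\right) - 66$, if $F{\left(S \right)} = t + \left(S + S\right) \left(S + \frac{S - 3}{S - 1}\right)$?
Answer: $-10947 + 31 \sqrt{7} \approx -10865.0$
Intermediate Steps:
$t = - \frac{\sqrt{7}}{2}$ ($t = - \frac{\sqrt{6 + 1}}{2} = - \frac{\sqrt{7}}{2} \approx -1.3229$)
$F{\left(S \right)} = - \frac{\sqrt{7}}{2} + 2 S \left(S + \frac{-3 + S}{-1 + S}\right)$ ($F{\left(S \right)} = - \frac{\sqrt{7}}{2} + \left(S + S\right) \left(S + \frac{S - 3}{S - 1}\right) = - \frac{\sqrt{7}}{2} + 2 S \left(S + \frac{-3 + S}{-1 + S}\right)$)
$F{\left(9 \right)} \left(-62\right) - 66 = \frac{\sqrt{7} - 108 + 4 \cdot 9^{3} - 9 \sqrt{7}}{2 \left(-1 + 9\right)} \left(-62\right) - 66 = \frac{\sqrt{7} - 108 + 4 \cdot 729 - 9 \sqrt{7}}{2 \cdot 8} \left(-62\right) - 66 = \frac{1}{2} \cdot \frac{1}{8} \left(\sqrt{7} - 108 + 2916 - 9 \sqrt{7}\right) \left(-62\right) - 66 = \frac{1}{2} \cdot \frac{1}{8} \left(2808 - 8 \sqrt{7}\right) \left(-62\right) - 66 = \left(\frac{351}{2} - \frac{\sqrt{7}}{2}\right) \left(-62\right) - 66 = \left(-10881 + 31 \sqrt{7}\right) - 66 = -10947 + 31 \sqrt{7}$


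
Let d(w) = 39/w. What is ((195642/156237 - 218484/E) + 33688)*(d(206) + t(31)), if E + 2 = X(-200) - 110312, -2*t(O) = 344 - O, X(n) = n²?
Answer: -331062882808126000/62862321503 ≈ -5.2665e+6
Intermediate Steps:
t(O) = -172 + O/2 (t(O) = -(344 - O)/2 = -172 + O/2)
E = -70314 (E = -2 + ((-200)² - 110312) = -2 + (40000 - 110312) = -2 - 70312 = -70314)
((195642/156237 - 218484/E) + 33688)*(d(206) + t(31)) = ((195642/156237 - 218484/(-70314)) + 33688)*(39/206 + (-172 + (½)*31)) = ((195642*(1/156237) - 218484*(-1/70314)) + 33688)*(39*(1/206) + (-172 + 31/2)) = ((65214/52079 + 36414/11719) + 33688)*(39/206 - 313/2) = (2660647572/610313801 + 33688)*(-16100/103) = (20562911975660/610313801)*(-16100/103) = -331062882808126000/62862321503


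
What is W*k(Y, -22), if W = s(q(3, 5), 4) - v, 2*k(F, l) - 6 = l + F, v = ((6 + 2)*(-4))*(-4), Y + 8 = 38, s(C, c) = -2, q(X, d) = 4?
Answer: -910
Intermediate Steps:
Y = 30 (Y = -8 + 38 = 30)
v = 128 (v = (8*(-4))*(-4) = -32*(-4) = 128)
k(F, l) = 3 + F/2 + l/2 (k(F, l) = 3 + (l + F)/2 = 3 + (F + l)/2 = 3 + (F/2 + l/2) = 3 + F/2 + l/2)
W = -130 (W = -2 - 1*128 = -2 - 128 = -130)
W*k(Y, -22) = -130*(3 + (1/2)*30 + (1/2)*(-22)) = -130*(3 + 15 - 11) = -130*7 = -910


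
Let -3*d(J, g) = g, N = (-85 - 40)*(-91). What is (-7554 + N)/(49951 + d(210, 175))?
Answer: 11463/149678 ≈ 0.076584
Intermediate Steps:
N = 11375 (N = -125*(-91) = 11375)
d(J, g) = -g/3
(-7554 + N)/(49951 + d(210, 175)) = (-7554 + 11375)/(49951 - ⅓*175) = 3821/(49951 - 175/3) = 3821/(149678/3) = 3821*(3/149678) = 11463/149678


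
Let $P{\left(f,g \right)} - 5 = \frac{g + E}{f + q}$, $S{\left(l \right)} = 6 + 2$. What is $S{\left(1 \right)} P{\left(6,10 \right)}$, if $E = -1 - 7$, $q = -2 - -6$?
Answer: $\frac{208}{5} \approx 41.6$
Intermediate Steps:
$q = 4$ ($q = -2 + 6 = 4$)
$E = -8$
$S{\left(l \right)} = 8$
$P{\left(f,g \right)} = 5 + \frac{-8 + g}{4 + f}$ ($P{\left(f,g \right)} = 5 + \frac{g - 8}{f + 4} = 5 + \frac{-8 + g}{4 + f}$)
$S{\left(1 \right)} P{\left(6,10 \right)} = 8 \frac{12 + 10 + 5 \cdot 6}{4 + 6} = 8 \frac{12 + 10 + 30}{10} = 8 \cdot \frac{1}{10} \cdot 52 = 8 \cdot \frac{26}{5} = \frac{208}{5}$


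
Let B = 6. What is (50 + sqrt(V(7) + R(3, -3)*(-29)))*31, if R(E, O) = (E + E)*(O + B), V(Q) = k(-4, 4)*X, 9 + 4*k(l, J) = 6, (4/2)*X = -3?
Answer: 1550 + 93*I*sqrt(926)/4 ≈ 1550.0 + 707.5*I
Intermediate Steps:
X = -3/2 (X = (1/2)*(-3) = -3/2 ≈ -1.5000)
k(l, J) = -3/4 (k(l, J) = -9/4 + (1/4)*6 = -9/4 + 3/2 = -3/4)
V(Q) = 9/8 (V(Q) = -3/4*(-3/2) = 9/8)
R(E, O) = 2*E*(6 + O) (R(E, O) = (E + E)*(O + 6) = (2*E)*(6 + O) = 2*E*(6 + O))
(50 + sqrt(V(7) + R(3, -3)*(-29)))*31 = (50 + sqrt(9/8 + (2*3*(6 - 3))*(-29)))*31 = (50 + sqrt(9/8 + (2*3*3)*(-29)))*31 = (50 + sqrt(9/8 + 18*(-29)))*31 = (50 + sqrt(9/8 - 522))*31 = (50 + sqrt(-4167/8))*31 = (50 + 3*I*sqrt(926)/4)*31 = 1550 + 93*I*sqrt(926)/4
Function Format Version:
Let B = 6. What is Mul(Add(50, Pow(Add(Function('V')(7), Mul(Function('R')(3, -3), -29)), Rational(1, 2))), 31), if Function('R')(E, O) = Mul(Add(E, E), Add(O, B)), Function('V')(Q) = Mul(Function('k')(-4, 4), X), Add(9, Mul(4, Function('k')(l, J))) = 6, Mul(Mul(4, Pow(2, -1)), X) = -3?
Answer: Add(1550, Mul(Rational(93, 4), I, Pow(926, Rational(1, 2)))) ≈ Add(1550.0, Mul(707.50, I))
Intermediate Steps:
X = Rational(-3, 2) (X = Mul(Rational(1, 2), -3) = Rational(-3, 2) ≈ -1.5000)
Function('k')(l, J) = Rational(-3, 4) (Function('k')(l, J) = Add(Rational(-9, 4), Mul(Rational(1, 4), 6)) = Add(Rational(-9, 4), Rational(3, 2)) = Rational(-3, 4))
Function('V')(Q) = Rational(9, 8) (Function('V')(Q) = Mul(Rational(-3, 4), Rational(-3, 2)) = Rational(9, 8))
Function('R')(E, O) = Mul(2, E, Add(6, O)) (Function('R')(E, O) = Mul(Add(E, E), Add(O, 6)) = Mul(Mul(2, E), Add(6, O)) = Mul(2, E, Add(6, O)))
Mul(Add(50, Pow(Add(Function('V')(7), Mul(Function('R')(3, -3), -29)), Rational(1, 2))), 31) = Mul(Add(50, Pow(Add(Rational(9, 8), Mul(Mul(2, 3, Add(6, -3)), -29)), Rational(1, 2))), 31) = Mul(Add(50, Pow(Add(Rational(9, 8), Mul(Mul(2, 3, 3), -29)), Rational(1, 2))), 31) = Mul(Add(50, Pow(Add(Rational(9, 8), Mul(18, -29)), Rational(1, 2))), 31) = Mul(Add(50, Pow(Add(Rational(9, 8), -522), Rational(1, 2))), 31) = Mul(Add(50, Pow(Rational(-4167, 8), Rational(1, 2))), 31) = Mul(Add(50, Mul(Rational(3, 4), I, Pow(926, Rational(1, 2)))), 31) = Add(1550, Mul(Rational(93, 4), I, Pow(926, Rational(1, 2))))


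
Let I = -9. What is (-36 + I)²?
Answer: 2025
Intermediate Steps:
(-36 + I)² = (-36 - 9)² = (-45)² = 2025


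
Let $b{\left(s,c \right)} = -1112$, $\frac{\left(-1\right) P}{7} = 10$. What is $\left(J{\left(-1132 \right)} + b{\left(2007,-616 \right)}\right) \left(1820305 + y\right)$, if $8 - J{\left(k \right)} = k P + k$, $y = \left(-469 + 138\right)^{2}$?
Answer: $-152868545592$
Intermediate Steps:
$P = -70$ ($P = \left(-7\right) 10 = -70$)
$y = 109561$ ($y = \left(-331\right)^{2} = 109561$)
$J{\left(k \right)} = 8 + 69 k$ ($J{\left(k \right)} = 8 - \left(k \left(-70\right) + k\right) = 8 - \left(- 70 k + k\right) = 8 - - 69 k = 8 + 69 k$)
$\left(J{\left(-1132 \right)} + b{\left(2007,-616 \right)}\right) \left(1820305 + y\right) = \left(\left(8 + 69 \left(-1132\right)\right) - 1112\right) \left(1820305 + 109561\right) = \left(\left(8 - 78108\right) - 1112\right) 1929866 = \left(-78100 - 1112\right) 1929866 = \left(-79212\right) 1929866 = -152868545592$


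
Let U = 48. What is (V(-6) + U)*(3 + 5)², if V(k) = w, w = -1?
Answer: 3008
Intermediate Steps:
V(k) = -1
(V(-6) + U)*(3 + 5)² = (-1 + 48)*(3 + 5)² = 47*8² = 47*64 = 3008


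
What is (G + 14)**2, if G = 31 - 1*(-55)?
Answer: 10000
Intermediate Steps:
G = 86 (G = 31 + 55 = 86)
(G + 14)**2 = (86 + 14)**2 = 100**2 = 10000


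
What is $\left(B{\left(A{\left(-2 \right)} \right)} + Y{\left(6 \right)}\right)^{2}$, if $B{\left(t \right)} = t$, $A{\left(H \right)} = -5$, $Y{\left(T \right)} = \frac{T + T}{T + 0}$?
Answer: $9$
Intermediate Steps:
$Y{\left(T \right)} = 2$ ($Y{\left(T \right)} = \frac{2 T}{T} = 2$)
$\left(B{\left(A{\left(-2 \right)} \right)} + Y{\left(6 \right)}\right)^{2} = \left(-5 + 2\right)^{2} = \left(-3\right)^{2} = 9$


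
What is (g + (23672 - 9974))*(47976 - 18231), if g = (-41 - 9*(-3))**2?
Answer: 413277030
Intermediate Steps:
g = 196 (g = (-41 + 27)**2 = (-14)**2 = 196)
(g + (23672 - 9974))*(47976 - 18231) = (196 + (23672 - 9974))*(47976 - 18231) = (196 + 13698)*29745 = 13894*29745 = 413277030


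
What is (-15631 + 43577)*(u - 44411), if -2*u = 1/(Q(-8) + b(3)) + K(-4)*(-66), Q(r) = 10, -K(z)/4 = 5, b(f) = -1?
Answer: -11336001467/9 ≈ -1.2596e+9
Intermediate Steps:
K(z) = -20 (K(z) = -4*5 = -20)
u = -11881/18 (u = -(1/(10 - 1) - 20*(-66))/2 = -(1/9 + 1320)/2 = -(⅑ + 1320)/2 = -½*11881/9 = -11881/18 ≈ -660.06)
(-15631 + 43577)*(u - 44411) = (-15631 + 43577)*(-11881/18 - 44411) = 27946*(-811279/18) = -11336001467/9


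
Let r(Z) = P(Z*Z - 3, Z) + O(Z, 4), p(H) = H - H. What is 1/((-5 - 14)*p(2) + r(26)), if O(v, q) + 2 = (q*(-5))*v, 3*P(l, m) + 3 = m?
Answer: -3/1543 ≈ -0.0019443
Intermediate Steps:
P(l, m) = -1 + m/3
O(v, q) = -2 - 5*q*v (O(v, q) = -2 + (q*(-5))*v = -2 + (-5*q)*v = -2 - 5*q*v)
p(H) = 0
r(Z) = -3 - 59*Z/3 (r(Z) = (-1 + Z/3) + (-2 - 5*4*Z) = (-1 + Z/3) + (-2 - 20*Z) = -3 - 59*Z/3)
1/((-5 - 14)*p(2) + r(26)) = 1/((-5 - 14)*0 + (-3 - 59/3*26)) = 1/(-19*0 + (-3 - 1534/3)) = 1/(0 - 1543/3) = 1/(-1543/3) = -3/1543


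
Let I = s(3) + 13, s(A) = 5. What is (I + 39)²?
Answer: 3249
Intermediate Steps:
I = 18 (I = 5 + 13 = 18)
(I + 39)² = (18 + 39)² = 57² = 3249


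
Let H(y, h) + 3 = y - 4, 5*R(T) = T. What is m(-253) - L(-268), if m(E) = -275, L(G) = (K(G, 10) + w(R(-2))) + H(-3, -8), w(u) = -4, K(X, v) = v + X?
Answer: -3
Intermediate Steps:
R(T) = T/5
K(X, v) = X + v
H(y, h) = -7 + y (H(y, h) = -3 + (y - 4) = -3 + (-4 + y) = -7 + y)
L(G) = -4 + G (L(G) = ((G + 10) - 4) + (-7 - 3) = ((10 + G) - 4) - 10 = (6 + G) - 10 = -4 + G)
m(-253) - L(-268) = -275 - (-4 - 268) = -275 - 1*(-272) = -275 + 272 = -3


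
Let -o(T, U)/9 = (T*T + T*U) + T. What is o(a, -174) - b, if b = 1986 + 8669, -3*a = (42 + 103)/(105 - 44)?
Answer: -44258835/3721 ≈ -11894.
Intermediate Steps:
a = -145/183 (a = -(42 + 103)/(3*(105 - 44)) = -145/(3*61) = -⅓*145/61 = -145/183 ≈ -0.79235)
o(T, U) = -9*T - 9*T² - 9*T*U (o(T, U) = -9*((T*T + T*U) + T) = -9*((T² + T*U) + T) = -9*(T + T² + T*U) = -9*T - 9*T² - 9*T*U)
b = 10655
o(a, -174) - b = -9*(-145/183)*(1 - 145/183 - 174) - 1*10655 = -9*(-145/183)*(-31804/183) - 10655 = -4611580/3721 - 10655 = -44258835/3721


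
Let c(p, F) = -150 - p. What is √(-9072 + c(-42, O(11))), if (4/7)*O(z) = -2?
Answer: 6*I*√255 ≈ 95.812*I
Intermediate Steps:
O(z) = -7/2 (O(z) = (7/4)*(-2) = -7/2)
√(-9072 + c(-42, O(11))) = √(-9072 + (-150 - 1*(-42))) = √(-9072 + (-150 + 42)) = √(-9072 - 108) = √(-9180) = 6*I*√255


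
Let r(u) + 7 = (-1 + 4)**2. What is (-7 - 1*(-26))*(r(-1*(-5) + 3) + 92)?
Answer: 1786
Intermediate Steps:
r(u) = 2 (r(u) = -7 + (-1 + 4)**2 = -7 + 3**2 = -7 + 9 = 2)
(-7 - 1*(-26))*(r(-1*(-5) + 3) + 92) = (-7 - 1*(-26))*(2 + 92) = (-7 + 26)*94 = 19*94 = 1786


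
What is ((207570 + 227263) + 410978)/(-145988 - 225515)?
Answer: -845811/371503 ≈ -2.2767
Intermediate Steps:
((207570 + 227263) + 410978)/(-145988 - 225515) = (434833 + 410978)/(-371503) = 845811*(-1/371503) = -845811/371503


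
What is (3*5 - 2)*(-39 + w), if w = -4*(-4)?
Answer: -299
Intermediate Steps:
w = 16
(3*5 - 2)*(-39 + w) = (3*5 - 2)*(-39 + 16) = (15 - 2)*(-23) = 13*(-23) = -299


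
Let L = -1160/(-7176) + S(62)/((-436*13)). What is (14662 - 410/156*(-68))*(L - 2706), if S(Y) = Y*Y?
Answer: -153161335778696/3813147 ≈ -4.0167e+7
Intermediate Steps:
S(Y) = Y²
L = -50504/97773 (L = -1160/(-7176) + 62²/((-436*13)) = -1160*(-1/7176) + 3844/(-5668) = 145/897 + 3844*(-1/5668) = 145/897 - 961/1417 = -50504/97773 ≈ -0.51654)
(14662 - 410/156*(-68))*(L - 2706) = (14662 - 410/156*(-68))*(-50504/97773 - 2706) = (14662 - 410*1/156*(-68))*(-264624242/97773) = (14662 - 205/78*(-68))*(-264624242/97773) = (14662 + 6970/39)*(-264624242/97773) = (578788/39)*(-264624242/97773) = -153161335778696/3813147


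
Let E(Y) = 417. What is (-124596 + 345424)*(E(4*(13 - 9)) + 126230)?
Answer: 27967203716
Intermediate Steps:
(-124596 + 345424)*(E(4*(13 - 9)) + 126230) = (-124596 + 345424)*(417 + 126230) = 220828*126647 = 27967203716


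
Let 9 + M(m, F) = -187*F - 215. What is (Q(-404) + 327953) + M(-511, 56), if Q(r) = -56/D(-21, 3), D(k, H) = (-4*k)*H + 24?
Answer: 21890719/69 ≈ 3.1726e+5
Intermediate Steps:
M(m, F) = -224 - 187*F (M(m, F) = -9 + (-187*F - 215) = -9 + (-215 - 187*F) = -224 - 187*F)
D(k, H) = 24 - 4*H*k (D(k, H) = -4*H*k + 24 = 24 - 4*H*k)
Q(r) = -14/69 (Q(r) = -56/(24 - 4*3*(-21)) = -56/(24 + 252) = -56/276 = -56*1/276 = -14/69)
(Q(-404) + 327953) + M(-511, 56) = (-14/69 + 327953) + (-224 - 187*56) = 22628743/69 + (-224 - 10472) = 22628743/69 - 10696 = 21890719/69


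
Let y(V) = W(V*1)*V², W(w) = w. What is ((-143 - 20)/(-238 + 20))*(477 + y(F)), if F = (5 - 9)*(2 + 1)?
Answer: -203913/218 ≈ -935.38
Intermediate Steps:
F = -12 (F = -4*3 = -12)
y(V) = V³ (y(V) = (V*1)*V² = V*V² = V³)
((-143 - 20)/(-238 + 20))*(477 + y(F)) = ((-143 - 20)/(-238 + 20))*(477 + (-12)³) = (-163/(-218))*(477 - 1728) = -163*(-1/218)*(-1251) = (163/218)*(-1251) = -203913/218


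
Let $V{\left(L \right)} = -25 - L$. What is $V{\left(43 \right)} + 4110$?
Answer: $4042$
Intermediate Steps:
$V{\left(43 \right)} + 4110 = \left(-25 - 43\right) + 4110 = -68 + 4110 = 4042$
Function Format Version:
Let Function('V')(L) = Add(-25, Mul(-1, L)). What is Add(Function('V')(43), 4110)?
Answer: 4042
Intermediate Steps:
Add(Function('V')(43), 4110) = Add(Add(-25, Mul(-1, 43)), 4110) = Add(Add(-25, -43), 4110) = Add(-68, 4110) = 4042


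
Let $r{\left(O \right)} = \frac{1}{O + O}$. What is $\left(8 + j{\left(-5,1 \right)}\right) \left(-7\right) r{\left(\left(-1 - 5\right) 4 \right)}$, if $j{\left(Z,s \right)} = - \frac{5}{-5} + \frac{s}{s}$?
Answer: $\frac{35}{24} \approx 1.4583$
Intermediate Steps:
$j{\left(Z,s \right)} = 2$ ($j{\left(Z,s \right)} = \left(-5\right) \left(- \frac{1}{5}\right) + 1 = 1 + 1 = 2$)
$r{\left(O \right)} = \frac{1}{2 O}$
$\left(8 + j{\left(-5,1 \right)}\right) \left(-7\right) r{\left(\left(-1 - 5\right) 4 \right)} = \left(8 + 2\right) \left(-7\right) \frac{1}{2 \left(-1 - 5\right) 4} = 10 \left(-7\right) \frac{1}{2 \left(\left(-6\right) 4\right)} = - 70 \frac{1}{2 \left(-24\right)} = - 70 \cdot \frac{1}{2} \left(- \frac{1}{24}\right) = \left(-70\right) \left(- \frac{1}{48}\right) = \frac{35}{24}$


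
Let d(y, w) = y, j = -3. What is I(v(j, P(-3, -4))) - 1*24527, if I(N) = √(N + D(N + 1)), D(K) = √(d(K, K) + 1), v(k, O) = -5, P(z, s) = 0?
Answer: -24527 + √(-5 + I*√3) ≈ -24527.0 + 2.2684*I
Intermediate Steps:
D(K) = √(1 + K) (D(K) = √(K + 1) = √(1 + K))
I(N) = √(N + √(2 + N)) (I(N) = √(N + √(1 + (N + 1))) = √(N + √(1 + (1 + N))) = √(N + √(2 + N)))
I(v(j, P(-3, -4))) - 1*24527 = √(-5 + √(2 - 5)) - 1*24527 = √(-5 + √(-3)) - 24527 = √(-5 + I*√3) - 24527 = -24527 + √(-5 + I*√3)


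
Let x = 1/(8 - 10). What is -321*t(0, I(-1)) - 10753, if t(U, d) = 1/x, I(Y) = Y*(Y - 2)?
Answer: -10111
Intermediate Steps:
x = -1/2 (x = 1/(-2) = -1/2 ≈ -0.50000)
I(Y) = Y*(-2 + Y)
t(U, d) = -2 (t(U, d) = 1/(-1/2) = -2)
-321*t(0, I(-1)) - 10753 = -321*(-2) - 10753 = 642 - 10753 = -10111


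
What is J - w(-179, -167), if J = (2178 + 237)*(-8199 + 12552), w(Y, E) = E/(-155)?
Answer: 1629436558/155 ≈ 1.0512e+7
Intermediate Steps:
w(Y, E) = -E/155 (w(Y, E) = E*(-1/155) = -E/155)
J = 10512495 (J = 2415*4353 = 10512495)
J - w(-179, -167) = 10512495 - (-1)*(-167)/155 = 10512495 - 1*167/155 = 10512495 - 167/155 = 1629436558/155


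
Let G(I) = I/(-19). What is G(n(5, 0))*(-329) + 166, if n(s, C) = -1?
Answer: 2825/19 ≈ 148.68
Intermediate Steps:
G(I) = -I/19 (G(I) = I*(-1/19) = -I/19)
G(n(5, 0))*(-329) + 166 = -1/19*(-1)*(-329) + 166 = (1/19)*(-329) + 166 = -329/19 + 166 = 2825/19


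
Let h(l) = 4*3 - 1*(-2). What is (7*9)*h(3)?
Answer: 882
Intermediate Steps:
h(l) = 14 (h(l) = 12 + 2 = 14)
(7*9)*h(3) = (7*9)*14 = 63*14 = 882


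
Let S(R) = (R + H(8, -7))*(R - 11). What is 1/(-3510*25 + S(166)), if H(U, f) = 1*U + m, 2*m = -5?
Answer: -2/122335 ≈ -1.6349e-5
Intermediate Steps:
m = -5/2 (m = (½)*(-5) = -5/2 ≈ -2.5000)
H(U, f) = -5/2 + U (H(U, f) = 1*U - 5/2 = U - 5/2 = -5/2 + U)
S(R) = (-11 + R)*(11/2 + R) (S(R) = (R + (-5/2 + 8))*(R - 11) = (R + 11/2)*(-11 + R) = (11/2 + R)*(-11 + R) = (-11 + R)*(11/2 + R))
1/(-3510*25 + S(166)) = 1/(-3510*25 + (-121/2 + 166² - 11/2*166)) = 1/(-87750 + (-121/2 + 27556 - 913)) = 1/(-87750 + 53165/2) = 1/(-122335/2) = -2/122335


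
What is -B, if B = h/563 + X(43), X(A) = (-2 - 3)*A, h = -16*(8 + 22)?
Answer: 121525/563 ≈ 215.85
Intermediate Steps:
h = -480 (h = -16*30 = -480)
X(A) = -5*A
B = -121525/563 (B = -480/563 - 5*43 = -480*1/563 - 215 = -480/563 - 215 = -121525/563 ≈ -215.85)
-B = -1*(-121525/563) = 121525/563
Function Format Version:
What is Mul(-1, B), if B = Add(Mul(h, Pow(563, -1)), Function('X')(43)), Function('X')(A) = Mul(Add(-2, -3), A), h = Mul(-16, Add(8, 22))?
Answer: Rational(121525, 563) ≈ 215.85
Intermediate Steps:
h = -480 (h = Mul(-16, 30) = -480)
Function('X')(A) = Mul(-5, A)
B = Rational(-121525, 563) (B = Add(Mul(-480, Pow(563, -1)), Mul(-5, 43)) = Add(Mul(-480, Rational(1, 563)), -215) = Add(Rational(-480, 563), -215) = Rational(-121525, 563) ≈ -215.85)
Mul(-1, B) = Mul(-1, Rational(-121525, 563)) = Rational(121525, 563)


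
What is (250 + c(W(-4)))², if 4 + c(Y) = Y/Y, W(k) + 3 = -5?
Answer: 61009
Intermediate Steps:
W(k) = -8 (W(k) = -3 - 5 = -8)
c(Y) = -3 (c(Y) = -4 + Y/Y = -4 + 1 = -3)
(250 + c(W(-4)))² = (250 - 3)² = 247² = 61009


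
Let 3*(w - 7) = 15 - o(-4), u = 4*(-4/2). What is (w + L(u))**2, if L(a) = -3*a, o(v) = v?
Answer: 12544/9 ≈ 1393.8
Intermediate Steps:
u = -8 (u = 4*(-4*1/2) = 4*(-2) = -8)
w = 40/3 (w = 7 + (15 - 1*(-4))/3 = 7 + (15 + 4)/3 = 7 + (1/3)*19 = 7 + 19/3 = 40/3 ≈ 13.333)
(w + L(u))**2 = (40/3 - 3*(-8))**2 = (40/3 + 24)**2 = (112/3)**2 = 12544/9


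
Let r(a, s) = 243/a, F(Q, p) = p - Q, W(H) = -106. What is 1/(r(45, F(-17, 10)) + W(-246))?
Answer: -5/503 ≈ -0.0099404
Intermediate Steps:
1/(r(45, F(-17, 10)) + W(-246)) = 1/(243/45 - 106) = 1/(243*(1/45) - 106) = 1/(27/5 - 106) = 1/(-503/5) = -5/503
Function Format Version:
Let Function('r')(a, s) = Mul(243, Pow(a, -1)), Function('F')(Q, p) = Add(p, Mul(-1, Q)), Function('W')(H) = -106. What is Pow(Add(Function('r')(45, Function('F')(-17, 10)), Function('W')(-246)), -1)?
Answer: Rational(-5, 503) ≈ -0.0099404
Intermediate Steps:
Pow(Add(Function('r')(45, Function('F')(-17, 10)), Function('W')(-246)), -1) = Pow(Add(Mul(243, Pow(45, -1)), -106), -1) = Pow(Add(Mul(243, Rational(1, 45)), -106), -1) = Pow(Add(Rational(27, 5), -106), -1) = Pow(Rational(-503, 5), -1) = Rational(-5, 503)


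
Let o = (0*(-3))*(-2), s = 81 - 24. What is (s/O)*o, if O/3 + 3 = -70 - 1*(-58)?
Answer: 0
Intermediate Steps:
s = 57
o = 0 (o = 0*(-2) = 0)
O = -45 (O = -9 + 3*(-70 - 1*(-58)) = -9 + 3*(-70 + 58) = -9 + 3*(-12) = -9 - 36 = -45)
(s/O)*o = (57/(-45))*0 = (57*(-1/45))*0 = -19/15*0 = 0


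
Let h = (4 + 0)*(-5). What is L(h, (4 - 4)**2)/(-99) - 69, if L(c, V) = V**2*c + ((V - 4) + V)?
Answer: -6827/99 ≈ -68.960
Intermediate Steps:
h = -20 (h = 4*(-5) = -20)
L(c, V) = -4 + 2*V + c*V**2 (L(c, V) = c*V**2 + ((-4 + V) + V) = c*V**2 + (-4 + 2*V) = -4 + 2*V + c*V**2)
L(h, (4 - 4)**2)/(-99) - 69 = (-4 + 2*(4 - 4)**2 - 20*(4 - 4)**4)/(-99) - 69 = (-4 + 2*0**2 - 20*(0**2)**2)*(-1/99) - 69 = (-4 + 2*0 - 20*0**2)*(-1/99) - 69 = (-4 + 0 - 20*0)*(-1/99) - 69 = (-4 + 0 + 0)*(-1/99) - 69 = -4*(-1/99) - 69 = 4/99 - 69 = -6827/99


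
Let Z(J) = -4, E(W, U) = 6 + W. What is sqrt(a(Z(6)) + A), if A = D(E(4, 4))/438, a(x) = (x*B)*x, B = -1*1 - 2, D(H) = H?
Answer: I*sqrt(2301033)/219 ≈ 6.9266*I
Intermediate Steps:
B = -3 (B = -1 - 2 = -3)
a(x) = -3*x**2 (a(x) = (x*(-3))*x = (-3*x)*x = -3*x**2)
A = 5/219 (A = (6 + 4)/438 = 10*(1/438) = 5/219 ≈ 0.022831)
sqrt(a(Z(6)) + A) = sqrt(-3*(-4)**2 + 5/219) = sqrt(-3*16 + 5/219) = sqrt(-48 + 5/219) = sqrt(-10507/219) = I*sqrt(2301033)/219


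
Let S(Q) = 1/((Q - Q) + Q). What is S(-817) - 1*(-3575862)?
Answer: 2921479253/817 ≈ 3.5759e+6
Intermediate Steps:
S(Q) = 1/Q (S(Q) = 1/(0 + Q) = 1/Q)
S(-817) - 1*(-3575862) = 1/(-817) - 1*(-3575862) = -1/817 + 3575862 = 2921479253/817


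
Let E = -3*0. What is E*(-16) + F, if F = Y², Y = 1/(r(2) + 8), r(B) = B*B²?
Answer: 1/256 ≈ 0.0039063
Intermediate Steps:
r(B) = B³
E = 0
Y = 1/16 (Y = 1/(2³ + 8) = 1/(8 + 8) = 1/16 ≈ 0.062500)
F = 1/256 (F = (1/16)² = 1/256 ≈ 0.0039063)
E*(-16) + F = 0*(-16) + 1/256 = 0 + 1/256 = 1/256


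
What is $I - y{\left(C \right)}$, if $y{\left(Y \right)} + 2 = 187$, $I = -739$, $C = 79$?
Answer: $-924$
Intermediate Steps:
$y{\left(Y \right)} = 185$ ($y{\left(Y \right)} = -2 + 187 = 185$)
$I - y{\left(C \right)} = -739 - 185 = -924$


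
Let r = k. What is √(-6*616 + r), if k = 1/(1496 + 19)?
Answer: I*√8483150085/1515 ≈ 60.795*I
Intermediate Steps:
k = 1/1515 ≈ 0.00066007
r = 1/1515 ≈ 0.00066007
√(-6*616 + r) = √(-6*616 + 1/1515) = √(-3696 + 1/1515) = √(-5599439/1515) = I*√8483150085/1515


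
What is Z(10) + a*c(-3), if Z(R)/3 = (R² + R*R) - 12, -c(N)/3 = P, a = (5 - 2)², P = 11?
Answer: 267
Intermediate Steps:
a = 9 (a = 3² = 9)
c(N) = -33 (c(N) = -3*11 = -33)
Z(R) = -36 + 6*R² (Z(R) = 3*((R² + R*R) - 12) = 3*((R² + R²) - 12) = 3*(2*R² - 12) = 3*(-12 + 2*R²) = -36 + 6*R²)
Z(10) + a*c(-3) = (-36 + 6*10²) + 9*(-33) = (-36 + 6*100) - 297 = (-36 + 600) - 297 = 564 - 297 = 267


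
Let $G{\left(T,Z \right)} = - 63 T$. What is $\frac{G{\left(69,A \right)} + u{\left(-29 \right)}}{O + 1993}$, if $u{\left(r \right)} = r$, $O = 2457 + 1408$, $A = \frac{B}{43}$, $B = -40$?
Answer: $- \frac{2188}{2929} \approx -0.74701$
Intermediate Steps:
$A = - \frac{40}{43} \approx -0.93023$
$O = 3865$
$\frac{G{\left(69,A \right)} + u{\left(-29 \right)}}{O + 1993} = \frac{\left(-63\right) 69 - 29}{3865 + 1993} = \frac{-4347 - 29}{5858} = \left(-4376\right) \frac{1}{5858} = - \frac{2188}{2929}$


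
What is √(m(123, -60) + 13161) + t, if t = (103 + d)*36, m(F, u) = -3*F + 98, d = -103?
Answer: √12890 ≈ 113.53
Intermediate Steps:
m(F, u) = 98 - 3*F
t = 0 (t = (103 - 103)*36 = 0*36 = 0)
√(m(123, -60) + 13161) + t = √((98 - 3*123) + 13161) + 0 = √((98 - 369) + 13161) + 0 = √(-271 + 13161) + 0 = √12890 + 0 = √12890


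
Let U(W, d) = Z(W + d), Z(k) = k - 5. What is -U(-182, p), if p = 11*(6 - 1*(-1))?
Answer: 110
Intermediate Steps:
p = 77 (p = 11*(6 + 1) = 11*7 = 77)
Z(k) = -5 + k
U(W, d) = -5 + W + d (U(W, d) = -5 + (W + d) = -5 + W + d)
-U(-182, p) = -(-5 - 182 + 77) = -1*(-110) = 110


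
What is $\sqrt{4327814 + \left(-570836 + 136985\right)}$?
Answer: $\sqrt{3893963} \approx 1973.3$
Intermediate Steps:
$\sqrt{4327814 + \left(-570836 + 136985\right)} = \sqrt{4327814 - 433851} = \sqrt{3893963}$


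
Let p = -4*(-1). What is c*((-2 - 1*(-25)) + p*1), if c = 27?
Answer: 729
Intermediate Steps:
p = 4
c*((-2 - 1*(-25)) + p*1) = 27*((-2 - 1*(-25)) + 4*1) = 27*((-2 + 25) + 4) = 27*(23 + 4) = 27*27 = 729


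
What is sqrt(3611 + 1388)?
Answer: sqrt(4999) ≈ 70.704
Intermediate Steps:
sqrt(3611 + 1388) = sqrt(4999)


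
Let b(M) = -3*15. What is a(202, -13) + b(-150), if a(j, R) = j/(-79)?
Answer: -3757/79 ≈ -47.557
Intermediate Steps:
a(j, R) = -j/79 (a(j, R) = j*(-1/79) = -j/79)
b(M) = -45
a(202, -13) + b(-150) = -1/79*202 - 45 = -202/79 - 45 = -3757/79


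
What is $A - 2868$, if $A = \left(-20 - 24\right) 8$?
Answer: $-3220$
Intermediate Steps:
$A = -352$ ($A = \left(-44\right) 8 = -352$)
$A - 2868 = -352 - 2868 = -3220$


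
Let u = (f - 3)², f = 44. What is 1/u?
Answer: 1/1681 ≈ 0.00059488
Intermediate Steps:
u = 1681 (u = (44 - 3)² = 41² = 1681)
1/u = 1/1681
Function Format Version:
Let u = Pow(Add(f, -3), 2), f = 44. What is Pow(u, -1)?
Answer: Rational(1, 1681) ≈ 0.00059488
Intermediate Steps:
u = 1681 (u = Pow(Add(44, -3), 2) = Pow(41, 2) = 1681)
Pow(u, -1) = Pow(1681, -1) = Rational(1, 1681)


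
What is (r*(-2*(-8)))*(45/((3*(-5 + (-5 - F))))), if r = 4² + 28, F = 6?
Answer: -660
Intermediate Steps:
r = 44 (r = 16 + 28 = 44)
(r*(-2*(-8)))*(45/((3*(-5 + (-5 - F))))) = (44*(-2*(-8)))*(45/((3*(-5 + (-5 - 1*6))))) = (44*16)*(45/((3*(-5 + (-5 - 6))))) = 704*(45/((3*(-5 - 11)))) = 704*(45/((3*(-16)))) = 704*(45/(-48)) = 704*(45*(-1/48)) = 704*(-15/16) = -660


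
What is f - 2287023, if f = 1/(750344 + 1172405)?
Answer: -4397371186226/1922749 ≈ -2.2870e+6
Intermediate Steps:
f = 1/1922749 ≈ 5.2009e-7
f - 2287023 = 1/1922749 - 2287023 = -4397371186226/1922749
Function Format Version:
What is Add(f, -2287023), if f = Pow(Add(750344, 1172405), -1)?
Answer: Rational(-4397371186226, 1922749) ≈ -2.2870e+6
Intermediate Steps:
f = Rational(1, 1922749) (f = Pow(1922749, -1) = Rational(1, 1922749) ≈ 5.2009e-7)
Add(f, -2287023) = Add(Rational(1, 1922749), -2287023) = Rational(-4397371186226, 1922749)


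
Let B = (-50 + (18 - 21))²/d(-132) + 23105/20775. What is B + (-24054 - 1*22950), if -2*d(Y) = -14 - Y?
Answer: -11534194336/245145 ≈ -47051.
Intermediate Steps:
d(Y) = 7 + Y/2 (d(Y) = -(-14 - Y)/2 = 7 + Y/2)
B = -11398756/245145 (B = (-50 + (18 - 21))²/(7 + (½)*(-132)) + 23105/20775 = (-50 - 3)²/(7 - 66) + 23105*(1/20775) = (-53)²/(-59) + 4621/4155 = 2809*(-1/59) + 4621/4155 = -2809/59 + 4621/4155 = -11398756/245145 ≈ -46.498)
B + (-24054 - 1*22950) = -11398756/245145 + (-24054 - 1*22950) = -11398756/245145 + (-24054 - 22950) = -11398756/245145 - 47004 = -11534194336/245145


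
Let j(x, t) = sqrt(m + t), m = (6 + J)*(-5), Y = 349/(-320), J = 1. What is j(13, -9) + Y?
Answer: -349/320 + 2*I*sqrt(11) ≈ -1.0906 + 6.6332*I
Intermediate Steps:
Y = -349/320 (Y = 349*(-1/320) = -349/320 ≈ -1.0906)
m = -35 (m = (6 + 1)*(-5) = 7*(-5) = -35)
j(x, t) = sqrt(-35 + t)
j(13, -9) + Y = sqrt(-35 - 9) - 349/320 = sqrt(-44) - 349/320 = 2*I*sqrt(11) - 349/320 = -349/320 + 2*I*sqrt(11)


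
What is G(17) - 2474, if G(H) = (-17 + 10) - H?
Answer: -2498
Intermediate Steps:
G(H) = -7 - H
G(17) - 2474 = (-7 - 1*17) - 2474 = (-7 - 17) - 2474 = -24 - 2474 = -2498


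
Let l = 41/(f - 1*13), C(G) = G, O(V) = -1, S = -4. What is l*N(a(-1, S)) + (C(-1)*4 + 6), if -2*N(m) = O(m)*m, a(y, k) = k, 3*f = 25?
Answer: 137/7 ≈ 19.571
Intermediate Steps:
f = 25/3 (f = (⅓)*25 = 25/3 ≈ 8.3333)
N(m) = m/2 (N(m) = -(-1)*m/2 = m/2)
l = -123/14 (l = 41/(25/3 - 1*13) = 41/(25/3 - 13) = 41/(-14/3) = 41*(-3/14) = -123/14 ≈ -8.7857)
l*N(a(-1, S)) + (C(-1)*4 + 6) = -123*(-4)/28 + (-1*4 + 6) = -123/14*(-2) + (-4 + 6) = 123/7 + 2 = 137/7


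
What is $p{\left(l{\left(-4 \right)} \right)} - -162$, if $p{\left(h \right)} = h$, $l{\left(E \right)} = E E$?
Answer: $178$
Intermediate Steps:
$l{\left(E \right)} = E^{2}$
$p{\left(l{\left(-4 \right)} \right)} - -162 = \left(-4\right)^{2} - -162 = 16 + 162 = 178$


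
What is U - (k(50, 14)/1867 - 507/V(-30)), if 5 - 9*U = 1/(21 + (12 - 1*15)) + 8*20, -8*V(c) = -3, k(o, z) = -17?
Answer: 403709765/302454 ≈ 1334.8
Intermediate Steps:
V(c) = 3/8 (V(c) = -1/8*(-3) = 3/8)
U = -2791/162 (U = 5/9 - (1/(21 + (12 - 1*15)) + 8*20)/9 = 5/9 - (1/(21 + (12 - 15)) + 160)/9 = 5/9 - (1/(21 - 3) + 160)/9 = 5/9 - (1/18 + 160)/9 = 5/9 - 1/9*2881/18 = 5/9 - 2881/162 = -2791/162 ≈ -17.228)
U - (k(50, 14)/1867 - 507/V(-30)) = -2791/162 - (-17/1867 - 507/3/8) = -2791/162 - (-17*1/1867 - 507*8/3) = -2791/162 - (-17/1867 - 1352) = -2791/162 - 1*(-2524201/1867) = -2791/162 + 2524201/1867 = 403709765/302454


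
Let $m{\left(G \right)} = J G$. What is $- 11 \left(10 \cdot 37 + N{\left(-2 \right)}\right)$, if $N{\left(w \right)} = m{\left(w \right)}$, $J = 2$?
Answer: $-4026$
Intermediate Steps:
$m{\left(G \right)} = 2 G$
$N{\left(w \right)} = 2 w$
$- 11 \left(10 \cdot 37 + N{\left(-2 \right)}\right) = - 11 \left(10 \cdot 37 + 2 \left(-2\right)\right) = - 11 \left(370 - 4\right) = \left(-11\right) 366 = -4026$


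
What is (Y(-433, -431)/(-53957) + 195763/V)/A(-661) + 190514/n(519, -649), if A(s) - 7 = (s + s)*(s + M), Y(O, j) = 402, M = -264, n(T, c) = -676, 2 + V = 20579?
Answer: -129330934107925108955/458904405285368874 ≈ -281.83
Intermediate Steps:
V = 20577 (V = -2 + 20579 = 20577)
A(s) = 7 + 2*s*(-264 + s) (A(s) = 7 + (s + s)*(s - 264) = 7 + (2*s)*(-264 + s) = 7 + 2*s*(-264 + s))
(Y(-433, -431)/(-53957) + 195763/V)/A(-661) + 190514/n(519, -649) = (402/(-53957) + 195763/20577)/(7 - 528*(-661) + 2*(-661)**2) + 190514/(-676) = (402*(-1/53957) + 195763*(1/20577))/(7 + 349008 + 2*436921) + 190514*(-1/676) = (-402/53957 + 195763/20577)/(7 + 349008 + 873842) - 95257/338 = (10554512237/1110273189)/1222857 - 95257/338 = (10554512237/1110273189)*(1/1222857) - 95257/338 = 10554512237/1357705341080973 - 95257/338 = -129330934107925108955/458904405285368874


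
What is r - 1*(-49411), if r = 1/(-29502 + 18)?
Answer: 1456833923/29484 ≈ 49411.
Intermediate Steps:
r = -1/29484 (r = 1/(-29484) = -1/29484 ≈ -3.3917e-5)
r - 1*(-49411) = -1/29484 - 1*(-49411) = -1/29484 + 49411 = 1456833923/29484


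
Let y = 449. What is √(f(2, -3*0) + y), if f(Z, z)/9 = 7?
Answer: 16*√2 ≈ 22.627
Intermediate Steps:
f(Z, z) = 63 (f(Z, z) = 9*7 = 63)
√(f(2, -3*0) + y) = √(63 + 449) = √512 = 16*√2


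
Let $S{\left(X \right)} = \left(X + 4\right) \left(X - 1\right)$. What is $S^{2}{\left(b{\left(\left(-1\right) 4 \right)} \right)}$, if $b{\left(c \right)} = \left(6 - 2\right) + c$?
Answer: $16$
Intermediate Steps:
$b{\left(c \right)} = 4 + c$
$S{\left(X \right)} = \left(-1 + X\right) \left(4 + X\right)$ ($S{\left(X \right)} = \left(4 + X\right) \left(-1 + X\right) = \left(-1 + X\right) \left(4 + X\right)$)
$S^{2}{\left(b{\left(\left(-1\right) 4 \right)} \right)} = \left(-4 + \left(4 - 4\right)^{2} + 3 \left(4 - 4\right)\right)^{2} = \left(-4 + 0^{2} + 3 \cdot 0\right)^{2} = \left(-4 + 0 + 0\right)^{2} = \left(-4\right)^{2} = 16$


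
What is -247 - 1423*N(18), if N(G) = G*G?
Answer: -461299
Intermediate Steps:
N(G) = G²
-247 - 1423*N(18) = -247 - 1423*18² = -247 - 1423*324 = -247 - 461052 = -461299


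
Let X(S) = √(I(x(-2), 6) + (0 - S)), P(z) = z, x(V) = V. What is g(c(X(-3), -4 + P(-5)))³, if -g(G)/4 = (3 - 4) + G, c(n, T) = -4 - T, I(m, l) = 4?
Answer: -4096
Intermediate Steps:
X(S) = √(4 - S) (X(S) = √(4 + (0 - S)) = √(4 - S))
g(G) = 4 - 4*G (g(G) = -4*((3 - 4) + G) = -4*(-1 + G) = 4 - 4*G)
g(c(X(-3), -4 + P(-5)))³ = (4 - 4*(-4 - (-4 - 5)))³ = (4 - 4*(-4 - 1*(-9)))³ = (4 - 4*(-4 + 9))³ = (4 - 4*5)³ = (4 - 20)³ = (-16)³ = -4096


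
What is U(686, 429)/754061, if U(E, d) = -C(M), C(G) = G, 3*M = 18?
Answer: -6/754061 ≈ -7.9569e-6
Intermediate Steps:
M = 6 (M = (⅓)*18 = 6)
U(E, d) = -6 (U(E, d) = -1*6 = -6)
U(686, 429)/754061 = -6/754061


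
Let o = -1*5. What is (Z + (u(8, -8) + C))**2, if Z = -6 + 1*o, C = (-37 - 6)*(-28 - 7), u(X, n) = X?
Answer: 2256004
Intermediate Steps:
o = -5
C = 1505 (C = -43*(-35) = 1505)
Z = -11 (Z = -6 + 1*(-5) = -6 - 5 = -11)
(Z + (u(8, -8) + C))**2 = (-11 + (8 + 1505))**2 = (-11 + 1513)**2 = 1502**2 = 2256004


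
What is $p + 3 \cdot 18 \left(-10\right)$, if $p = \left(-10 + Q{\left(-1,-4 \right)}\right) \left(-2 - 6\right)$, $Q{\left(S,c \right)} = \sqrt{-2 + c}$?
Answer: $-460 - 8 i \sqrt{6} \approx -460.0 - 19.596 i$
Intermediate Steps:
$p = 80 - 8 i \sqrt{6}$ ($p = \left(-10 + \sqrt{-2 - 4}\right) \left(-2 - 6\right) = \left(-10 + \sqrt{-6}\right) \left(-8\right) = \left(-10 + i \sqrt{6}\right) \left(-8\right) = 80 - 8 i \sqrt{6} \approx 80.0 - 19.596 i$)
$p + 3 \cdot 18 \left(-10\right) = \left(80 - 8 i \sqrt{6}\right) + 3 \cdot 18 \left(-10\right) = \left(80 - 8 i \sqrt{6}\right) + 54 \left(-10\right) = \left(80 - 8 i \sqrt{6}\right) - 540 = -460 - 8 i \sqrt{6}$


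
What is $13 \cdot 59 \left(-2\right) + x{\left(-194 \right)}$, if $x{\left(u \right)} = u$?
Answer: $-1728$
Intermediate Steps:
$13 \cdot 59 \left(-2\right) + x{\left(-194 \right)} = 13 \cdot 59 \left(-2\right) - 194 = 767 \left(-2\right) - 194 = -1534 - 194 = -1728$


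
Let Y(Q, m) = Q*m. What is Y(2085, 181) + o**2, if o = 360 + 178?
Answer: 666829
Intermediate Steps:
o = 538
Y(2085, 181) + o**2 = 2085*181 + 538**2 = 377385 + 289444 = 666829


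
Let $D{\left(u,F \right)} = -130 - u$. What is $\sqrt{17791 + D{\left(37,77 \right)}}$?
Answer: $2 \sqrt{4406} \approx 132.76$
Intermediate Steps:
$\sqrt{17791 + D{\left(37,77 \right)}} = \sqrt{17791 - 167} = \sqrt{17624} = 2 \sqrt{4406}$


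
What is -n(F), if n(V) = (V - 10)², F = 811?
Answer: -641601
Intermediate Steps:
n(V) = (-10 + V)²
-n(F) = -(-10 + 811)² = -1*801² = -1*641601 = -641601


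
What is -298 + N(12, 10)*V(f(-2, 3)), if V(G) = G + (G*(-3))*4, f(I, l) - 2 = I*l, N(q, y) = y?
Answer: 142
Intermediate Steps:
f(I, l) = 2 + I*l
V(G) = -11*G (V(G) = G - 3*G*4 = G - 12*G = -11*G)
-298 + N(12, 10)*V(f(-2, 3)) = -298 + 10*(-11*(2 - 2*3)) = -298 + 10*(-11*(2 - 6)) = -298 + 10*(-11*(-4)) = -298 + 10*44 = -298 + 440 = 142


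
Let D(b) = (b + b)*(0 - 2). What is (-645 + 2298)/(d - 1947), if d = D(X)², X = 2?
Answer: -1653/1883 ≈ -0.87785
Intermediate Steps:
D(b) = -4*b (D(b) = (2*b)*(-2) = -4*b)
d = 64 (d = (-4*2)² = (-8)² = 64)
(-645 + 2298)/(d - 1947) = (-645 + 2298)/(64 - 1947) = 1653/(-1883) = 1653*(-1/1883) = -1653/1883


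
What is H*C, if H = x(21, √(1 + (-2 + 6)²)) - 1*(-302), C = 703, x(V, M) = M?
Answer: 212306 + 703*√17 ≈ 2.1520e+5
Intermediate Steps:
H = 302 + √17 (H = √(1 + (-2 + 6)²) - 1*(-302) = √(1 + 4²) + 302 = √(1 + 16) + 302 = √17 + 302 = 302 + √17 ≈ 306.12)
H*C = (302 + √17)*703 = 212306 + 703*√17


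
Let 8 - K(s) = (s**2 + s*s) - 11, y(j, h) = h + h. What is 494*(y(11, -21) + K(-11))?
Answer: -130910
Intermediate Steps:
y(j, h) = 2*h
K(s) = 19 - 2*s**2 (K(s) = 8 - ((s**2 + s*s) - 11) = 8 - ((s**2 + s**2) - 11) = 8 - (2*s**2 - 11) = 8 - (-11 + 2*s**2) = 8 + (11 - 2*s**2) = 19 - 2*s**2)
494*(y(11, -21) + K(-11)) = 494*(2*(-21) + (19 - 2*(-11)**2)) = 494*(-42 + (19 - 2*121)) = 494*(-42 + (19 - 242)) = 494*(-42 - 223) = 494*(-265) = -130910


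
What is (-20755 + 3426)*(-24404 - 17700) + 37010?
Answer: 729657226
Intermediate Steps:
(-20755 + 3426)*(-24404 - 17700) + 37010 = -17329*(-42104) + 37010 = 729620216 + 37010 = 729657226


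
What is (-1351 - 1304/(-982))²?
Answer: 439156710721/241081 ≈ 1.8216e+6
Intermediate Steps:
(-1351 - 1304/(-982))² = (-1351 - 1304*(-1/982))² = (-1351 + 652/491)² = (-662689/491)² = 439156710721/241081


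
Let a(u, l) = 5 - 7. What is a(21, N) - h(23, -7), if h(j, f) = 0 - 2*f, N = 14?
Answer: -16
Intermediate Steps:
a(u, l) = -2
h(j, f) = -2*f
a(21, N) - h(23, -7) = -2 - (-2)*(-7) = -2 - 1*14 = -2 - 14 = -16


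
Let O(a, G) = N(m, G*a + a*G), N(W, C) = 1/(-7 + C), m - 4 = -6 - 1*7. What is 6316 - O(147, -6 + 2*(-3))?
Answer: 22327061/3535 ≈ 6316.0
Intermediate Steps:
m = -9 (m = 4 + (-6 - 1*7) = 4 + (-6 - 7) = 4 - 13 = -9)
O(a, G) = 1/(-7 + 2*G*a) (O(a, G) = 1/(-7 + (G*a + a*G)) = 1/(-7 + (G*a + G*a)) = 1/(-7 + 2*G*a))
6316 - O(147, -6 + 2*(-3)) = 6316 - 1/(-7 + 2*(-6 + 2*(-3))*147) = 6316 - 1/(-7 + 2*(-6 - 6)*147) = 6316 - 1/(-7 + 2*(-12)*147) = 6316 - 1/(-7 - 3528) = 6316 - 1/(-3535) = 6316 - 1*(-1/3535) = 6316 + 1/3535 = 22327061/3535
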